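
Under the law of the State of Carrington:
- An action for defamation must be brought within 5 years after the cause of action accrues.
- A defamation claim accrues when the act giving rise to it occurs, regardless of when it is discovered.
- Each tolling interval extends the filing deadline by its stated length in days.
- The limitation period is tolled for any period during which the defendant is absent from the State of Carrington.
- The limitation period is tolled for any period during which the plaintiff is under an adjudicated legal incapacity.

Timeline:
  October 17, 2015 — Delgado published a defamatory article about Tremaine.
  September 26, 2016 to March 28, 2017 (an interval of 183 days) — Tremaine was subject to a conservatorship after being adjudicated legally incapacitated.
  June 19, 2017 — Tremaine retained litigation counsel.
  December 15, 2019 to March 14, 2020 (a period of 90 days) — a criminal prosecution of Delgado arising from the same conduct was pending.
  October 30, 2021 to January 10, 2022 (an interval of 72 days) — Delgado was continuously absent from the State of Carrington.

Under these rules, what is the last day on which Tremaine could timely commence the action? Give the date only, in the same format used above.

The claim accrued on October 17, 2015, when the wrongful act occurred.
Adding the 5 years base period to October 17, 2015 gives a deadline of October 17, 2020, before any tolling.
The period was tolled for 183 days by the plaintiff's legal incapacity (September 26, 2016 to March 28, 2017), pushing the deadline to April 18, 2021.
By the time the defendant's absence from the jurisdiction began on October 30, 2021, the limitation period had already expired on April 18, 2021; that interval cannot revive it.
The pending criminal prosecution from December 15, 2019 to March 14, 2020 does not toll the period, because no stated rule makes a criminal prosecution a tolling event.
The other events in the timeline have no effect on the limitation period under the stated rules.

April 18, 2021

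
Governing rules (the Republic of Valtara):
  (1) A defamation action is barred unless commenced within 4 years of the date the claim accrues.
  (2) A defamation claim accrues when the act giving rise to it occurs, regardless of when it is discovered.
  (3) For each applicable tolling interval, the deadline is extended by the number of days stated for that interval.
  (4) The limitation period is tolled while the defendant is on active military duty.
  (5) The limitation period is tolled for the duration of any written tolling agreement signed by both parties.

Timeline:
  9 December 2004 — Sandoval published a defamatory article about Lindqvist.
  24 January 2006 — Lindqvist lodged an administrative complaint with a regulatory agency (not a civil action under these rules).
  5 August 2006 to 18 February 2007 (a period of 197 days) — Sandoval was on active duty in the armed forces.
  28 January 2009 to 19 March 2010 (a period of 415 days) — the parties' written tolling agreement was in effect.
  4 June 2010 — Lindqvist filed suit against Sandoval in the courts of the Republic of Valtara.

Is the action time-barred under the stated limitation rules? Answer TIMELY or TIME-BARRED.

TIMELY

The limitation period began to run on 9 December 2004.
4 years from 9 December 2004 is 9 December 2008.
The defendant's active military service from 5 August 2006 to 18 February 2007 tolled the period for 197 days, extending the deadline to 24 June 2009.
The period was tolled for 415 days by the written tolling agreement (28 January 2009 to 19 March 2010), pushing the deadline to 13 August 2010.
Nothing else in the chronology tolls or restarts the period.
Filing on 4 June 2010 beat the 13 August 2010 deadline — the action is timely.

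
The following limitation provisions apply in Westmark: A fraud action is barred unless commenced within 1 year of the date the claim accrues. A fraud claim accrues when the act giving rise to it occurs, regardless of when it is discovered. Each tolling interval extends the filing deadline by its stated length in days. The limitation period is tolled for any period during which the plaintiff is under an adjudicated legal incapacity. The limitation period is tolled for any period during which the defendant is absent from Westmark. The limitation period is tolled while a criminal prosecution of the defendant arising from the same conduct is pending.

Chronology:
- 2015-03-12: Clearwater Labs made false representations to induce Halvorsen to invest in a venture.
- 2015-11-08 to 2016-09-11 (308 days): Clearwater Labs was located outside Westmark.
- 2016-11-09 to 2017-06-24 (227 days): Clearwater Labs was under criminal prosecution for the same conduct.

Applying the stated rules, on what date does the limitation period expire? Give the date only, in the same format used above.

The limitation period began to run on 2015-03-12.
1 year from 2015-03-12 is 2016-03-12.
The defendant's absence from the jurisdiction from 2015-11-08 to 2016-09-11 tolled the period for 308 days, extending the deadline to 2017-01-14.
The pending criminal prosecution from 2016-11-09 to 2017-06-24 tolled the period for 227 days, extending the deadline to 2017-08-29.

2017-08-29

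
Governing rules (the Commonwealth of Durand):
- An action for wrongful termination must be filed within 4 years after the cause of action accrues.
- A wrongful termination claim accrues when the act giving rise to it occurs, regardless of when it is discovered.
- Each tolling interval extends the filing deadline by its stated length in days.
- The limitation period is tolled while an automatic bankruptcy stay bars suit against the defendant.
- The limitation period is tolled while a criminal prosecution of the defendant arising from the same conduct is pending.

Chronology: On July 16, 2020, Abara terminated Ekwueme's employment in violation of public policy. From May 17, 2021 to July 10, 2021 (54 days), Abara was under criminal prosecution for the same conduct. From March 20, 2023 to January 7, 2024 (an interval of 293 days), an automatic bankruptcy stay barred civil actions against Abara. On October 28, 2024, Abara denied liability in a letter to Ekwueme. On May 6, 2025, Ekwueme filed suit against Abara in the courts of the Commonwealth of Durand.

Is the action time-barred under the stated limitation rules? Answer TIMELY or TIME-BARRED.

The limitation period began to run on July 16, 2020.
Adding the 4 years base period to July 16, 2020 gives a deadline of July 16, 2024, before any tolling.
The period was tolled for 54 days by the pending criminal prosecution (May 17, 2021 to July 10, 2021), pushing the deadline to September 8, 2024.
Because the automatic bankruptcy stay ran from March 20, 2023 to January 7, 2024, the deadline is extended by 293 days to June 28, 2025.
Nothing else in the chronology tolls or restarts the period.
Ekwueme filed on May 6, 2025, before the June 28, 2025 deadline, so the action is timely.

TIMELY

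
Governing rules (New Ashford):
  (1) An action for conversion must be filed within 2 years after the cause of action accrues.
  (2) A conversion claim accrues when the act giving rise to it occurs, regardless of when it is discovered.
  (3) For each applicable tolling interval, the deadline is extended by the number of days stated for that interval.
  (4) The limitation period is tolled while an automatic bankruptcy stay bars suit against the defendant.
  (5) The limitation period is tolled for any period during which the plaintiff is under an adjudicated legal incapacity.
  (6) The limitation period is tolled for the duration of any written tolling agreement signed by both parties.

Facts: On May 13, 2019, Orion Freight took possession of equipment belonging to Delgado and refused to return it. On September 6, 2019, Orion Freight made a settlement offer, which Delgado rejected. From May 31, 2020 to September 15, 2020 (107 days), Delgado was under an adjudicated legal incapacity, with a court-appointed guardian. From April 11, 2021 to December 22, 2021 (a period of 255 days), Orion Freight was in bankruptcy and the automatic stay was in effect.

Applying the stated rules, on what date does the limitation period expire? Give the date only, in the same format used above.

May 10, 2022

The claim accrued on May 13, 2019, when the wrongful act occurred.
Adding the 2 years base period to May 13, 2019 gives a deadline of May 13, 2021, before any tolling.
Because the plaintiff's legal incapacity ran from May 31, 2020 to September 15, 2020, the deadline is extended by 107 days to August 28, 2021.
The automatic bankruptcy stay from April 11, 2021 to December 22, 2021 tolled the period for 255 days, extending the deadline to May 10, 2022.
None of the other events listed affects the running of the period under the stated rules.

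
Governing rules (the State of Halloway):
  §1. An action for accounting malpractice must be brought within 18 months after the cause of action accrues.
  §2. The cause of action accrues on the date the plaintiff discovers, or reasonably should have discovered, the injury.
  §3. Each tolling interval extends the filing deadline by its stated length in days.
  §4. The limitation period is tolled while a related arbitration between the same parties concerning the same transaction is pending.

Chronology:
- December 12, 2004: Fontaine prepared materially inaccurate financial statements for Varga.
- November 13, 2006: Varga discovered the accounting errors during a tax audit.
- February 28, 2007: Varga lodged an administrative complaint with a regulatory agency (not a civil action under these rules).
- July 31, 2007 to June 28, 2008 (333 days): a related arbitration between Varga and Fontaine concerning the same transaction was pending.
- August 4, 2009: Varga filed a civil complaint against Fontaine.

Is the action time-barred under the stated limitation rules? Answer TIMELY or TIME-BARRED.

Under the discovery rule, the claim accrued on November 13, 2006, when Varga discovered the injury — not on the December 12, 2004 date of the underlying act.
The untolled deadline — 18 months after November 13, 2006 — is May 13, 2008.
Because the pending related arbitration ran from July 31, 2007 to June 28, 2008, the deadline is extended by 333 days to April 11, 2009.
The other events in the timeline have no effect on the limitation period under the stated rules.
Varga filed on August 4, 2009, after the April 11, 2009 deadline, so the action is time-barred.

TIME-BARRED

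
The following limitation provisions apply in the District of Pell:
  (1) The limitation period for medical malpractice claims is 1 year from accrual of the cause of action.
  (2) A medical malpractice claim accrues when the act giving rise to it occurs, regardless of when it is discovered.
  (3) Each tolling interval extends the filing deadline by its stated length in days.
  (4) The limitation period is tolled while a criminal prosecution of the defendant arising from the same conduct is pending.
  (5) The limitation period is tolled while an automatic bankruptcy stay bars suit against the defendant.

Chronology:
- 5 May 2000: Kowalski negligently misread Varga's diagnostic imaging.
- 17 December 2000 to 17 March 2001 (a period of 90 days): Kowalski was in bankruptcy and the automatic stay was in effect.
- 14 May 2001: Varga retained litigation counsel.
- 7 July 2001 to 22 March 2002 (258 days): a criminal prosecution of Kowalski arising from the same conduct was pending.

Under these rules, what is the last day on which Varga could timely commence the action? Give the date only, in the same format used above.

The claim accrued on 5 May 2000, when the wrongful act occurred.
1 year from 5 May 2000 is 5 May 2001.
The period was tolled for 90 days by the automatic bankruptcy stay (17 December 2000 to 17 March 2001), pushing the deadline to 3 August 2001.
The period was tolled for 258 days by the pending criminal prosecution (7 July 2001 to 22 March 2002), pushing the deadline to 18 April 2002.
The other events in the timeline have no effect on the limitation period under the stated rules.

18 April 2002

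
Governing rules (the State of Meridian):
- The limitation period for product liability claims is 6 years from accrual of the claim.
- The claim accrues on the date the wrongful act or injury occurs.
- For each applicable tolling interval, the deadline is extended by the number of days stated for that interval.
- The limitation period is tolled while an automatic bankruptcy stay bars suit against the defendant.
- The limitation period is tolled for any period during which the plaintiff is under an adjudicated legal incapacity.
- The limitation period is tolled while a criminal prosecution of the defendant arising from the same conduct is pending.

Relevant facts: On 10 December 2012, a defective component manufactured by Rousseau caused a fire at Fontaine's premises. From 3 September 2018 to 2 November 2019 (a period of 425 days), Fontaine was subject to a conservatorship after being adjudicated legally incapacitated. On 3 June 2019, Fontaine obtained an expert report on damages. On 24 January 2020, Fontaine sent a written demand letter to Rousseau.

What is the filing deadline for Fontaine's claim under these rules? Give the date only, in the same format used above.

8 February 2020

The claim accrued on 10 December 2012, the date of the act.
Adding the 6 years base period to 10 December 2012 gives a deadline of 10 December 2018, before any tolling.
The period was tolled for 425 days by the plaintiff's legal incapacity (3 September 2018 to 2 November 2019), pushing the deadline to 8 February 2020.
None of the other events listed affects the running of the period under the stated rules.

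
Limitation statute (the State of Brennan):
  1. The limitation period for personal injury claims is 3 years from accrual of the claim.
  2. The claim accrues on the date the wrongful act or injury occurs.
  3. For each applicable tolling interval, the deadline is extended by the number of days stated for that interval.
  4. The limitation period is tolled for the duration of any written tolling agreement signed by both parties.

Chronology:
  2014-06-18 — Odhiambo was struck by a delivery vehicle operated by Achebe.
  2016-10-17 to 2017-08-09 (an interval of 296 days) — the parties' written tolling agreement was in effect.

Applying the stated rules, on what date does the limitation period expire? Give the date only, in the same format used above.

2018-04-10

The claim accrued on 2014-06-18, when the wrongful act occurred.
The untolled deadline — 3 years after 2014-06-18 — is 2017-06-18.
The period was tolled for 296 days by the written tolling agreement (2016-10-17 to 2017-08-09), pushing the deadline to 2018-04-10.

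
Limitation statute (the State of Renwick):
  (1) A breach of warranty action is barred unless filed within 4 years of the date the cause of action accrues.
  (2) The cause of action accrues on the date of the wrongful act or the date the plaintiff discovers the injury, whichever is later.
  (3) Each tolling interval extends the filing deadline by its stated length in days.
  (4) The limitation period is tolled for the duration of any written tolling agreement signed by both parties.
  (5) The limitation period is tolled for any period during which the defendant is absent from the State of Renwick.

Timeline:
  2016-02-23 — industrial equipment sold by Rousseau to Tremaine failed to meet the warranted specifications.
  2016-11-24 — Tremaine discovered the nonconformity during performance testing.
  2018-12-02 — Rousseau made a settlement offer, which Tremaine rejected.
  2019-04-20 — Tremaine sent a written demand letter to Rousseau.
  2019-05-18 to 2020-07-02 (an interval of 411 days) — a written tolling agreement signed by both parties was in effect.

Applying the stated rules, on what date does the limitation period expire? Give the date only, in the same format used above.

2022-01-09

Taking the later of the act (2016-02-23) and discovery (2016-11-24), the claim accrued on 2016-11-24.
Adding the 4 years base period to 2016-11-24 gives a deadline of 2020-11-24, before any tolling.
The written tolling agreement from 2019-05-18 to 2020-07-02 tolled the period for 411 days, extending the deadline to 2022-01-09.
Nothing else in the chronology tolls or restarts the period.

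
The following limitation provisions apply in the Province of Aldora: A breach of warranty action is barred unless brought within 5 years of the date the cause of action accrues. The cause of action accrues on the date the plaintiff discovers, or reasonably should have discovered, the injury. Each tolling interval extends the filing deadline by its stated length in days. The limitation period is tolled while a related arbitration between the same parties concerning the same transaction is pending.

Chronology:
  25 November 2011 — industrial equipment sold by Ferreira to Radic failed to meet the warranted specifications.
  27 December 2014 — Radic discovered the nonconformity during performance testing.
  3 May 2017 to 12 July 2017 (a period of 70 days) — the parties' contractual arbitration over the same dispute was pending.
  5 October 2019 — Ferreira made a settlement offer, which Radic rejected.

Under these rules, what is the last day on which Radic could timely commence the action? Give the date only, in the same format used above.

6 March 2020

The claim did not accrue until Radic discovered the injury on 27 December 2014; the 25 November 2011 act date does not start the clock under the stated rule.
Adding the 5 years base period to 27 December 2014 gives a deadline of 27 December 2019, before any tolling.
The pending related arbitration from 3 May 2017 to 12 July 2017 tolled the period for 70 days, extending the deadline to 6 March 2020.
The other events in the timeline have no effect on the limitation period under the stated rules.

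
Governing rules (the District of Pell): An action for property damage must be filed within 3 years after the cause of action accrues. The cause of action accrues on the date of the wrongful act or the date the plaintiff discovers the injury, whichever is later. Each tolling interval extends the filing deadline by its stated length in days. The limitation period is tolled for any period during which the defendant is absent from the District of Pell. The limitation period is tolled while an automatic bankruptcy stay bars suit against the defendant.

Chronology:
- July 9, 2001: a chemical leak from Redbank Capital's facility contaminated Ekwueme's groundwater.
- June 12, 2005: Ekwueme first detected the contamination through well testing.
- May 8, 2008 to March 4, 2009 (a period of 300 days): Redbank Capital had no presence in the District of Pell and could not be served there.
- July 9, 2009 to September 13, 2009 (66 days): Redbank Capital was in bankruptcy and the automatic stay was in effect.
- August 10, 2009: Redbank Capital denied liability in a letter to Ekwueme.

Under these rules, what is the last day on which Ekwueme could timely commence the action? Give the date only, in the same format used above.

April 8, 2009

The claim accrued on June 12, 2005 — the later of the July 9, 2001 act and the June 12, 2005 discovery.
The untolled deadline — 3 years after June 12, 2005 — is June 12, 2008.
Because the defendant's absence from the jurisdiction ran from May 8, 2008 to March 4, 2009, the deadline is extended by 300 days to April 8, 2009.
By the time the automatic bankruptcy stay began on July 9, 2009, the limitation period had already expired on April 8, 2009; that interval cannot revive it.
None of the other events listed affects the running of the period under the stated rules.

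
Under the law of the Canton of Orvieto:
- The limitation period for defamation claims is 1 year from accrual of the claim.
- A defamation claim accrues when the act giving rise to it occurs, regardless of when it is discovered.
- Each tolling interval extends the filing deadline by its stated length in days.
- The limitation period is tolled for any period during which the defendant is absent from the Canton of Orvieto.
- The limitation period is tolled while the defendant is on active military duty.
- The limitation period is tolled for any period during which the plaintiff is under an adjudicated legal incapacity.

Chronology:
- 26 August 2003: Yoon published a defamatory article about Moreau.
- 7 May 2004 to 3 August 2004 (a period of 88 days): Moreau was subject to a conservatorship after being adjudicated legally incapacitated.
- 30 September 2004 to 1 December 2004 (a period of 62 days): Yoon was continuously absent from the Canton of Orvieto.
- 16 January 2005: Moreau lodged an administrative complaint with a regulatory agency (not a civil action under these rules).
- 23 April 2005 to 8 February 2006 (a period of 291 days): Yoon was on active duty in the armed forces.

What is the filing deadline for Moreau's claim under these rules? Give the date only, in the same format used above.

The limitation period began to run on 26 August 2003.
The untolled deadline — 1 year after 26 August 2003 — is 26 August 2004.
The plaintiff's legal incapacity from 7 May 2004 to 3 August 2004 tolled the period for 88 days, extending the deadline to 22 November 2004.
The defendant's absence from the jurisdiction from 30 September 2004 to 1 December 2004 tolled the period for 62 days, extending the deadline to 23 January 2005.
By the time the defendant's active military service began on 23 April 2005, the limitation period had already expired on 23 January 2005; that interval cannot revive it.
Nothing else in the chronology tolls or restarts the period.

23 January 2005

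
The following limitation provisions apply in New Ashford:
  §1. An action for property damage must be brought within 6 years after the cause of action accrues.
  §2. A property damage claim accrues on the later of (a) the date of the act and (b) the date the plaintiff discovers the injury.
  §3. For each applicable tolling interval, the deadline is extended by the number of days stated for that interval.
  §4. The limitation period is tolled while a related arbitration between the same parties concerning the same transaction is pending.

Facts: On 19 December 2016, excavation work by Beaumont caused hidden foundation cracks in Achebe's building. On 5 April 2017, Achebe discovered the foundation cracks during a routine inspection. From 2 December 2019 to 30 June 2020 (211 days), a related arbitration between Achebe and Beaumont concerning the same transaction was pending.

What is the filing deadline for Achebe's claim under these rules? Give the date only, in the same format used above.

Taking the later of the act (19 December 2016) and discovery (5 April 2017), the claim accrued on 5 April 2017.
6 years from 5 April 2017 is 5 April 2023.
The period was tolled for 211 days by the pending related arbitration (2 December 2019 to 30 June 2020), pushing the deadline to 2 November 2023.

2 November 2023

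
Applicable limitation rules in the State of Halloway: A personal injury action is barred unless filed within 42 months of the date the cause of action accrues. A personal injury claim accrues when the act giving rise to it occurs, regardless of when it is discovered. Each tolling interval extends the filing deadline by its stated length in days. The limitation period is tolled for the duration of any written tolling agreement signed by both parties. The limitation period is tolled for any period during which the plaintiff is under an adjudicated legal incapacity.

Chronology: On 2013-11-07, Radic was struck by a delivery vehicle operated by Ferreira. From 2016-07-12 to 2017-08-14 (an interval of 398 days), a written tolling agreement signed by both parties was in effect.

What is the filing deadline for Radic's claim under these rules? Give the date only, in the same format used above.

2018-06-09

The limitation period began to run on 2013-11-07.
The untolled deadline — 42 months after 2013-11-07 — is 2017-05-07.
Because the written tolling agreement ran from 2016-07-12 to 2017-08-14, the deadline is extended by 398 days to 2018-06-09.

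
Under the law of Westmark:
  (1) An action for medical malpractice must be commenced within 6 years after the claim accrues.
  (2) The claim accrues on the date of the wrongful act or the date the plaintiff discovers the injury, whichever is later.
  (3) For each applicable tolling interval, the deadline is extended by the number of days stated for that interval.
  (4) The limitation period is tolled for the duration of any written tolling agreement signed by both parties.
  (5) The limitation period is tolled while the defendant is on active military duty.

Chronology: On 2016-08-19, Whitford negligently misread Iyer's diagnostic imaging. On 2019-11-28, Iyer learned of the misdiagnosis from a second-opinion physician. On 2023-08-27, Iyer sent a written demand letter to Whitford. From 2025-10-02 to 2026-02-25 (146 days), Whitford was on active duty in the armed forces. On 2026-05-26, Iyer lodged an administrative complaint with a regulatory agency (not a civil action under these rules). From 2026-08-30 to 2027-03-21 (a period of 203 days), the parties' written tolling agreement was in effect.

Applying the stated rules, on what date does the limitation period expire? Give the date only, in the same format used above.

2026-04-23

Because discovery on 2019-11-28 post-dates the 2016-08-19 act, accrual under the later-of rule falls on 2019-11-28.
Adding the 6 years base period to 2019-11-28 gives a deadline of 2025-11-28, before any tolling.
Because the defendant's active military service ran from 2025-10-02 to 2026-02-25, the deadline is extended by 146 days to 2026-04-23.
By the time the written tolling agreement began on 2026-08-30, the limitation period had already expired on 2026-04-23; that interval cannot revive it.
The other events in the timeline have no effect on the limitation period under the stated rules.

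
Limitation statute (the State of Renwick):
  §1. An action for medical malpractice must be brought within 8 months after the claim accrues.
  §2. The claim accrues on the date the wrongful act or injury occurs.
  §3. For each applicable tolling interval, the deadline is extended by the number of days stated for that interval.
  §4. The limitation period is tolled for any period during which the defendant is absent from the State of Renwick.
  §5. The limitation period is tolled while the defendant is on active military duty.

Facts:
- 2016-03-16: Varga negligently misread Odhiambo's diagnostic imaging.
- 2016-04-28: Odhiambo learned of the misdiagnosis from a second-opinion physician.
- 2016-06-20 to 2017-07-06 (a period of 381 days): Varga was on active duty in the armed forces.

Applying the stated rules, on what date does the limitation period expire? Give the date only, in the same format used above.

2017-12-02

Because the rule ties accrual to occurrence, the claim accrued on 2016-03-16, not on the 2016-04-28 discovery date.
8 months from 2016-03-16 is 2016-11-16.
The period was tolled for 381 days by the defendant's active military service (2016-06-20 to 2017-07-06), pushing the deadline to 2017-12-02.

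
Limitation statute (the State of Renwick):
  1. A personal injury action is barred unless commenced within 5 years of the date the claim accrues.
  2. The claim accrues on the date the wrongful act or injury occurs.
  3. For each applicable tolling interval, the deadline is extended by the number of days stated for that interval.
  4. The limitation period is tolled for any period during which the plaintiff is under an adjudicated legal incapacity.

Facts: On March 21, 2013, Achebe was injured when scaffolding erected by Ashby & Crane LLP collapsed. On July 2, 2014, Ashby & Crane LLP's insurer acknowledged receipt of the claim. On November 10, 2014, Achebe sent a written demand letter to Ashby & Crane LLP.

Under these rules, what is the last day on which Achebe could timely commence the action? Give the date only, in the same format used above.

The claim accrued on March 21, 2013, the date of the act.
5 years from March 21, 2013 is March 21, 2018.
Nothing else in the chronology tolls or restarts the period.

March 21, 2018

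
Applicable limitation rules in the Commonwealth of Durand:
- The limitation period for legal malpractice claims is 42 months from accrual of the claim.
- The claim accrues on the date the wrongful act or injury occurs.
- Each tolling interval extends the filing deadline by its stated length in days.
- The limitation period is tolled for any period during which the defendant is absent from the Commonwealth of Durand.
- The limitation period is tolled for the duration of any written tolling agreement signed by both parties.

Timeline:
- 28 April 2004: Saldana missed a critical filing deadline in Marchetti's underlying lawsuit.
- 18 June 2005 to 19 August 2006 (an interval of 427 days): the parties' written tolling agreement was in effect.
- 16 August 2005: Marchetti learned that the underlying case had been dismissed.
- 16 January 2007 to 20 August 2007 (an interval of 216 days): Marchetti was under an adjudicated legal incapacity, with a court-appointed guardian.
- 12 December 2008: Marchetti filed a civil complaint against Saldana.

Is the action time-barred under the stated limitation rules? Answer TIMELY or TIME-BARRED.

TIMELY

The claim accrued on 28 April 2004, when the wrongful act occurred; under the stated occurrence rule the 16 August 2005 discovery does not delay accrual.
The untolled deadline — 42 months after 28 April 2004 — is 28 October 2007.
The written tolling agreement from 18 June 2005 to 19 August 2006 tolled the period for 427 days, extending the deadline to 28 December 2008.
No stated provision tolls the period for the plaintiff's incapacity, so the interval from 16 January 2007 to 20 August 2007 has no effect on the deadline.
The 12 December 2008 filing precedes the 28 December 2008 deadline; the claim is timely.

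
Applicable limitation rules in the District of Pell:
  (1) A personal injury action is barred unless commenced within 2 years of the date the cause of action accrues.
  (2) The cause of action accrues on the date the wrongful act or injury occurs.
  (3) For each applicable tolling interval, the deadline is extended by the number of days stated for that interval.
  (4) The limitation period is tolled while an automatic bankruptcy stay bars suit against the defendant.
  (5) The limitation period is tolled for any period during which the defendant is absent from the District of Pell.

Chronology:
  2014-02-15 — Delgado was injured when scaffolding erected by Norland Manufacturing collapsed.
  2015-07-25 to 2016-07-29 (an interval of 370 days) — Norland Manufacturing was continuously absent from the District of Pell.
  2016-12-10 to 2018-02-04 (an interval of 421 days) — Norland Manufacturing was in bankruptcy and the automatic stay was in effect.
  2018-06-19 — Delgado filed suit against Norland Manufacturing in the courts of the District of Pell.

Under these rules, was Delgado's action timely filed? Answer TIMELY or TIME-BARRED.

TIME-BARRED

The cause of action accrued on 2014-02-15, the date of the act.
2 years from 2014-02-15 is 2016-02-15.
Because the defendant's absence from the jurisdiction ran from 2015-07-25 to 2016-07-29, the deadline is extended by 370 days to 2017-02-19.
The period was tolled for 421 days by the automatic bankruptcy stay (2016-12-10 to 2018-02-04), pushing the deadline to 2018-04-16.
Delgado filed on 2018-06-19, after the 2018-04-16 deadline, so the action is time-barred.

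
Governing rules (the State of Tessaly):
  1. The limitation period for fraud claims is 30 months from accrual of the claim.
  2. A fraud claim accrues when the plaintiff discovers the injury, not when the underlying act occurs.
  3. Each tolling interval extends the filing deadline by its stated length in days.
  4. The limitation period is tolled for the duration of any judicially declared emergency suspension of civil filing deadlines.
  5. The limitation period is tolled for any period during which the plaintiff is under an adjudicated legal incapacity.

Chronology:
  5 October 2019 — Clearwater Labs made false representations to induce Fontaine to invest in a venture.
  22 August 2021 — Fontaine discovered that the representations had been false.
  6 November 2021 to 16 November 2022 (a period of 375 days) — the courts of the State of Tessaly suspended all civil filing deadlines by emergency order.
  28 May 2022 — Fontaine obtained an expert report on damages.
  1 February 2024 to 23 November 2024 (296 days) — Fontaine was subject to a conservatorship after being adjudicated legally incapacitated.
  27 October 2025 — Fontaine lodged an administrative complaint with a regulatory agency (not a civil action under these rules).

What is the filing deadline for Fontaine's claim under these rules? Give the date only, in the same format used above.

Under the discovery rule, the claim accrued on 22 August 2021, when Fontaine discovered the injury — not on the 5 October 2019 date of the underlying act.
Adding the 30 months base period to 22 August 2021 gives a deadline of 22 February 2024, before any tolling.
The emergency suspension of filing deadlines from 6 November 2021 to 16 November 2022 tolled the period for 375 days, extending the deadline to 3 March 2025.
The period was tolled for 296 days by the plaintiff's legal incapacity (1 February 2024 to 23 November 2024), pushing the deadline to 24 December 2025.
Nothing else in the chronology tolls or restarts the period.

24 December 2025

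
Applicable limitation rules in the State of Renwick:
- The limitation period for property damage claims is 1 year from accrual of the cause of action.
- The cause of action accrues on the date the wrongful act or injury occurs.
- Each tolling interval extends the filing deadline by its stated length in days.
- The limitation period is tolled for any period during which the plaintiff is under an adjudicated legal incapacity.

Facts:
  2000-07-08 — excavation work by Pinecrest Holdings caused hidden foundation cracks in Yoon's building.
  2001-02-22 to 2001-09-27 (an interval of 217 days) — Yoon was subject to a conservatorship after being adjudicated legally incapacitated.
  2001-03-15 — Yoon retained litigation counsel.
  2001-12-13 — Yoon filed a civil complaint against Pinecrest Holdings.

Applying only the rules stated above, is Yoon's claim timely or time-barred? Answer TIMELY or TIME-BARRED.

The limitation period began to run on 2000-07-08.
Adding the 1 year base period to 2000-07-08 gives a deadline of 2001-07-08, before any tolling.
The plaintiff's legal incapacity from 2001-02-22 to 2001-09-27 tolled the period for 217 days, extending the deadline to 2002-02-10.
Nothing else in the chronology tolls or restarts the period.
Yoon filed on 2001-12-13, before the 2002-02-10 deadline, so the action is timely.

TIMELY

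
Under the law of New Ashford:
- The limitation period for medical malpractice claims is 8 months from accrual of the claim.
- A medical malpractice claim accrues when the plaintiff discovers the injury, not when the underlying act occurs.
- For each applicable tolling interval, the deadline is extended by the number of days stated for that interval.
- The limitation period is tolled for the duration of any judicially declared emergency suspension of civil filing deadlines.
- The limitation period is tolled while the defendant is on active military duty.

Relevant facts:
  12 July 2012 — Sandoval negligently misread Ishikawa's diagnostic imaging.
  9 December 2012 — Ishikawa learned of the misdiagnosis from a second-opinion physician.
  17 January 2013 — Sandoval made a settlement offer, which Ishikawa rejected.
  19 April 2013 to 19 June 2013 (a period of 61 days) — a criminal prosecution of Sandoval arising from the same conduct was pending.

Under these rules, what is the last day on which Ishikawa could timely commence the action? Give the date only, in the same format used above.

Accrual is tied to discovery, so the period began on 9 December 2012 rather than on 12 July 2012 when the act occurred.
8 months from 9 December 2012 is 9 August 2013.
No stated provision tolls the period for a criminal prosecution, so the interval from 19 April 2013 to 19 June 2013 has no effect on the deadline.
None of the other events listed affects the running of the period under the stated rules.

9 August 2013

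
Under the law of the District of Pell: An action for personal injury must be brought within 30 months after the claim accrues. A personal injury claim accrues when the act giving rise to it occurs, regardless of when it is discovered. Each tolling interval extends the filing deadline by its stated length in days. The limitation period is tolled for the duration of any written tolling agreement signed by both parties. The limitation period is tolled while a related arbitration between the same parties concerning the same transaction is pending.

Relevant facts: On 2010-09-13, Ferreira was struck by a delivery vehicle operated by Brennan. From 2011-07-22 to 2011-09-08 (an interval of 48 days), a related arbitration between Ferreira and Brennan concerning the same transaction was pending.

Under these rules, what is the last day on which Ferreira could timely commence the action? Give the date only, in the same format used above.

2013-04-30

The claim accrued on 2010-09-13, when the wrongful act occurred.
Adding the 30 months base period to 2010-09-13 gives a deadline of 2013-03-13, before any tolling.
The pending related arbitration from 2011-07-22 to 2011-09-08 tolled the period for 48 days, extending the deadline to 2013-04-30.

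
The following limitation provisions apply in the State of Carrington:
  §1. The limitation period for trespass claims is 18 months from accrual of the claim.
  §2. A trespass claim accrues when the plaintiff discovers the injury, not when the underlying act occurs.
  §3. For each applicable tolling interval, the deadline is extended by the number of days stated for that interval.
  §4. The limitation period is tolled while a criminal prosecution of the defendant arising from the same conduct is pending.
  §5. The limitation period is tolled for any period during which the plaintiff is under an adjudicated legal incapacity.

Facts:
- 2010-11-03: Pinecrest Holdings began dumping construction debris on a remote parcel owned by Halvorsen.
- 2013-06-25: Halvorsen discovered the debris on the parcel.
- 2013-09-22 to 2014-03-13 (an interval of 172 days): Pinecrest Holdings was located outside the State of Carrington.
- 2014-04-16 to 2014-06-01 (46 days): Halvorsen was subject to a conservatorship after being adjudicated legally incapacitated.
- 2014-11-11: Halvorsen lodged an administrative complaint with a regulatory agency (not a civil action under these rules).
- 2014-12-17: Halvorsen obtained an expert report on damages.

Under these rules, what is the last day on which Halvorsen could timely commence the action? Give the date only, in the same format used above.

Accrual is tied to discovery, so the period began on 2013-06-25 rather than on 2010-11-03 when the act occurred.
18 months from 2013-06-25 is 2014-12-25.
The plaintiff's legal incapacity from 2014-04-16 to 2014-06-01 tolled the period for 46 days, extending the deadline to 2015-02-09.
The defendant's absence from the jurisdiction from 2013-09-22 to 2014-03-13 does not toll the period, because no stated rule makes the defendant's absence a tolling event.
The other events in the timeline have no effect on the limitation period under the stated rules.

2015-02-09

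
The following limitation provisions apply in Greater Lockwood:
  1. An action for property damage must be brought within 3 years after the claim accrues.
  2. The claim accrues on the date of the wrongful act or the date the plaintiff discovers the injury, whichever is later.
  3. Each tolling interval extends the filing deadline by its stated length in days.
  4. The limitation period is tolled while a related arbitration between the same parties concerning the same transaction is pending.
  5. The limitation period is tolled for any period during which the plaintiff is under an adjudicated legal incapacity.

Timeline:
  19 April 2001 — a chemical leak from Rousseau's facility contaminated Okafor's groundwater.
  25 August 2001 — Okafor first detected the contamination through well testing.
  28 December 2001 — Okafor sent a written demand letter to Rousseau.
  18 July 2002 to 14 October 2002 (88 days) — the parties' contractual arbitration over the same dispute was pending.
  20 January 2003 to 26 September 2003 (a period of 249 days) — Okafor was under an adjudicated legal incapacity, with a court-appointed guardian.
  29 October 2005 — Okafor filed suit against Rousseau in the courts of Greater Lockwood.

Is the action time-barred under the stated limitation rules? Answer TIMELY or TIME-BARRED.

The claim accrued on 25 August 2001 — the later of the 19 April 2001 act and the 25 August 2001 discovery.
The untolled deadline — 3 years after 25 August 2001 — is 25 August 2004.
The period was tolled for 88 days by the pending related arbitration (18 July 2002 to 14 October 2002), pushing the deadline to 21 November 2004.
The period was tolled for 249 days by the plaintiff's legal incapacity (20 January 2003 to 26 September 2003), pushing the deadline to 28 July 2005.
None of the other events listed affects the running of the period under the stated rules.
Filing on 29 October 2005 missed the 28 July 2005 deadline — the action is time-barred.

TIME-BARRED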